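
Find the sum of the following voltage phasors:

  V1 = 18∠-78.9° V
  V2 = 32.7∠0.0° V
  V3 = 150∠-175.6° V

Step 1 — Convert each phasor to rectangular form:
  V1 = 18·(cos(-78.9°) + j·sin(-78.9°)) = 3.465 - j17.66 V
  V2 = 32.7·(cos(0.0°) + j·sin(0.0°)) = 32.7 V
  V3 = 150·(cos(-175.6°) + j·sin(-175.6°)) = -149.6 - j11.51 V
Step 2 — Sum components: V_total = -113.4 - j29.17 V.
Step 3 — Convert to polar: |V_total| = 117.1 V, ∠V_total = -165.6°.

V_total = 117.1∠-165.6° V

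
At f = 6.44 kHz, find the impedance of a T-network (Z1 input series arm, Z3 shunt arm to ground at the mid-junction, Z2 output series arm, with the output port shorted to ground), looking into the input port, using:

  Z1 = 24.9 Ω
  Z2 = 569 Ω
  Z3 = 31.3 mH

Step 1 — Angular frequency: ω = 2π·f = 2π·6440 = 4.046e+04 rad/s.
Step 2 — Component impedances:
  Z1: Z = R = 24.9 Ω
  Z2: Z = R = 569 Ω
  Z3: Z = jωL = j·4.046e+04·0.0313 = 0 + j1267 Ω
Step 3 — With the output port shorted to ground, the output series arm Z2 runs from the junction to ground; the shunt arm Z3 also runs from the junction to ground. They appear in parallel: Z3 || Z2 = 473.4 + j212.7 Ω.
Step 4 — Series with input arm Z1: Z_in = Z1 + (Z3 || Z2) = 498.3 + j212.7 Ω = 541.8∠23.1° Ω.

Z = 498.3 + j212.7 Ω = 541.8∠23.1° Ω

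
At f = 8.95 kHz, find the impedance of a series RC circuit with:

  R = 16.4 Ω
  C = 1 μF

Step 1 — Angular frequency: ω = 2π·f = 2π·8950 = 5.623e+04 rad/s.
Step 2 — Component impedances:
  R: Z = R = 16.4 Ω
  C: Z = 1/(jωC) = -j/(ω·C) = 0 - j17.78 Ω
Step 3 — Series combination: Z_total = R + C = 16.4 - j17.78 Ω = 24.19∠-47.3° Ω.

Z = 16.4 - j17.78 Ω = 24.19∠-47.3° Ω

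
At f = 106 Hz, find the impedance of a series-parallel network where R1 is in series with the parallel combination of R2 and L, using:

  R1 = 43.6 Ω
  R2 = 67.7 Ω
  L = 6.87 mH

Step 1 — Angular frequency: ω = 2π·f = 2π·106 = 666 rad/s.
Step 2 — Component impedances:
  R1: Z = R = 43.6 Ω
  R2: Z = R = 67.7 Ω
  L: Z = jωL = j·666·0.00687 = 0 + j4.576 Ω
Step 3 — Parallel branch: R2 || L = 1/(1/R2 + 1/L) = 0.3078 + j4.555 Ω.
Step 4 — Series with R1: Z_total = R1 + (R2 || L) = 43.91 + j4.555 Ω = 44.14∠5.9° Ω.

Z = 43.91 + j4.555 Ω = 44.14∠5.9° Ω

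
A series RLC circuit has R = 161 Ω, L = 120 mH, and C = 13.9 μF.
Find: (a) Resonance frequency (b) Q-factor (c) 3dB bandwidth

Step 1 — Resonance condition Im(Z)=0 gives ω₀ = 1/√(LC).
Step 2 — ω₀ = 1/√(0.12·1.39e-05) = 774.3 rad/s.
Step 3 — f₀ = ω₀/(2π) = 123.2 Hz.
Step 4 — Series Q: Q = ω₀L/R = 774.3·0.12/161 = 0.5771.
Step 5 — 3dB bandwidth: Δω = ω₀/Q = 1342 rad/s; BW = Δω/(2π) = 213.5 Hz.

(a) f₀ = 123.2 Hz  (b) Q = 0.5771  (c) BW = 213.5 Hz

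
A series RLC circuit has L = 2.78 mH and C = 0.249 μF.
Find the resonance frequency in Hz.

Step 1 — Resonance condition Im(Z)=0 gives ω₀ = 1/√(LC).
Step 2 — ω₀ = 1/√(0.00278·2.49e-07) = 3.801e+04 rad/s.
Step 3 — f₀ = ω₀/(2π) = 6049 Hz.

f₀ = 6049 Hz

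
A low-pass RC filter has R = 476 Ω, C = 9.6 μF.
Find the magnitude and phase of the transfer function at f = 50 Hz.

Step 1 — Angular frequency: ω = 2π·50 = 314.2 rad/s.
Step 2 — Transfer function: H(jω) = 1/(1 + jωRC).
Step 3 — Denominator: 1 + jωRC = 1 + j·314.2·476·9.6e-06 = 1 + j1.436.
Step 4 — H = 0.3267 - j0.469.
Step 5 — Magnitude: |H| = 0.5716 (-4.9 dB); phase: φ = -55.1°.

|H| = 0.5716 (-4.9 dB), φ = -55.1°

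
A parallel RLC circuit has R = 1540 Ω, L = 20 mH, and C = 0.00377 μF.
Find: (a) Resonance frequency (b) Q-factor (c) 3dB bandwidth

Step 1 — Resonance: ω₀ = 1/√(LC) = 1/√(0.02·3.77e-09) = 1.152e+05 rad/s.
Step 2 — f₀ = ω₀/(2π) = 1.833e+04 Hz.
Step 3 — Parallel Q: Q = R/(ω₀L) = 1540/(1.152e+05·0.02) = 0.6686.
Step 4 — Bandwidth: Δω = ω₀/Q = 1.722e+05 rad/s; BW = Δω/(2π) = 2.741e+04 Hz.

(a) f₀ = 1.833e+04 Hz  (b) Q = 0.6686  (c) BW = 2.741e+04 Hz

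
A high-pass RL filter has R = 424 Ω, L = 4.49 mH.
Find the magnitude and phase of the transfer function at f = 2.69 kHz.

Step 1 — Angular frequency: ω = 2π·2690 = 1.69e+04 rad/s.
Step 2 — Transfer function: H(jω) = jωL/(R + jωL).
Step 3 — Numerator jωL = j·75.89; denominator R + jωL = 424 + j75.89.
Step 4 — H = 0.03104 + j0.1734.
Step 5 — Magnitude: |H| = 0.1762 (-15.1 dB); phase: φ = 79.9°.

|H| = 0.1762 (-15.1 dB), φ = 79.9°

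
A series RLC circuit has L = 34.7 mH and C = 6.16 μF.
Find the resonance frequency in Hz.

Step 1 — Resonance condition Im(Z)=0 gives ω₀ = 1/√(LC).
Step 2 — ω₀ = 1/√(0.0347·6.16e-06) = 2163 rad/s.
Step 3 — f₀ = ω₀/(2π) = 344.2 Hz.

f₀ = 344.2 Hz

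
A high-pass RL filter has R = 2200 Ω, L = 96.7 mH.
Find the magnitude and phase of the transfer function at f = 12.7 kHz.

Step 1 — Angular frequency: ω = 2π·1.27e+04 = 7.98e+04 rad/s.
Step 2 — Transfer function: H(jω) = jωL/(R + jωL).
Step 3 — Numerator jωL = j·7716; denominator R + jωL = 2200 + j7716.
Step 4 — H = 0.9248 + j0.2637.
Step 5 — Magnitude: |H| = 0.9617 (-0.3 dB); phase: φ = 15.9°.

|H| = 0.9617 (-0.3 dB), φ = 15.9°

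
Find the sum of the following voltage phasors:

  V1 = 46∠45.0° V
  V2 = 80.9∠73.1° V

Step 1 — Convert each phasor to rectangular form:
  V1 = 46·(cos(45.0°) + j·sin(45.0°)) = 32.53 + j32.53 V
  V2 = 80.9·(cos(73.1°) + j·sin(73.1°)) = 23.52 + j77.41 V
Step 2 — Sum components: V_total = 56.04 + j109.9 V.
Step 3 — Convert to polar: |V_total| = 123.4 V, ∠V_total = 63.0°.

V_total = 123.4∠63.0° V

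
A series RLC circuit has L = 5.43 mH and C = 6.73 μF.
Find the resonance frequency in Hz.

Step 1 — Resonance condition Im(Z)=0 gives ω₀ = 1/√(LC).
Step 2 — ω₀ = 1/√(0.00543·6.73e-06) = 5231 rad/s.
Step 3 — f₀ = ω₀/(2π) = 832.6 Hz.

f₀ = 832.6 Hz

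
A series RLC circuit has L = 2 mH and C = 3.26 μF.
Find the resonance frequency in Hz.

Step 1 — Resonance condition Im(Z)=0 gives ω₀ = 1/√(LC).
Step 2 — ω₀ = 1/√(0.002·3.26e-06) = 1.238e+04 rad/s.
Step 3 — f₀ = ω₀/(2π) = 1971 Hz.

f₀ = 1971 Hz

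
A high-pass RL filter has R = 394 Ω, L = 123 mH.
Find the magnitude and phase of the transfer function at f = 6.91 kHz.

Step 1 — Angular frequency: ω = 2π·6910 = 4.342e+04 rad/s.
Step 2 — Transfer function: H(jω) = jωL/(R + jωL).
Step 3 — Numerator jωL = j·5340; denominator R + jωL = 394 + j5340.
Step 4 — H = 0.9946 + j0.07338.
Step 5 — Magnitude: |H| = 0.9973 (-0.0 dB); phase: φ = 4.2°.

|H| = 0.9973 (-0.0 dB), φ = 4.2°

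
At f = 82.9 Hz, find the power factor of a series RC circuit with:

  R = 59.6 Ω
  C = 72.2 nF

Step 1 — Angular frequency: ω = 2π·f = 2π·82.9 = 520.9 rad/s.
Step 2 — Component impedances:
  R: Z = R = 59.6 Ω
  C: Z = 1/(jωC) = -j/(ω·C) = 0 - j2.659e+04 Ω
Step 3 — Series combination: Z_total = R + C = 59.6 - j2.659e+04 Ω = 2.659e+04∠-89.9° Ω.
Step 4 — Power factor: PF = cos(φ) = Re(Z)/|Z| = 59.6/2.659e+04 = 0.002241.
Step 5 — Type: Im(Z) = -2.659e+04 ⇒ leading (phase φ = -89.9°).

PF = 0.002241 (leading, φ = -89.9°)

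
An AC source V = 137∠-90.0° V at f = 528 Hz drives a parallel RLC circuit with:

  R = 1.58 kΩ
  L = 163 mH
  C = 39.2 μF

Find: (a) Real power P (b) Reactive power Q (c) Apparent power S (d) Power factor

Step 1 — Angular frequency: ω = 2π·f = 2π·528 = 3318 rad/s.
Step 2 — Component impedances:
  R: Z = R = 1580 Ω
  L: Z = jωL = j·3318·0.163 = 0 + j540.8 Ω
  C: Z = 1/(jωC) = -j/(ω·C) = 0 - j7.69 Ω
Step 3 — Parallel combination: 1/Z_total = 1/R + 1/L + 1/C; Z_total = 0.03851 - j7.8 Ω = 7.8∠-89.7° Ω.
Step 4 — Source phasor: V = 137∠-90.0° V = 0 - j137 V.
Step 5 — Current: I = V / Z = 17.56 - j0.08671 A = 17.56∠-0.3° A.
Step 6 — Complex power: S = V·I* = 11.88 - j2406 VA.
Step 7 — Real power: P = Re(S) = 11.88 W.
Step 8 — Reactive power: Q = Im(S) = -2406 VAR.
Step 9 — Apparent power: |S| = 2406 VA.
Step 10 — Power factor: PF = P/|S| = 0.004937 (leading).

(a) P = 11.88 W  (b) Q = -2406 VAR  (c) S = 2406 VA  (d) PF = 0.004937 (leading)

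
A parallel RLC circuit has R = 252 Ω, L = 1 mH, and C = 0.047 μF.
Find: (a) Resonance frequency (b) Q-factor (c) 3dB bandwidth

Step 1 — Resonance: ω₀ = 1/√(LC) = 1/√(0.001·4.7e-08) = 1.459e+05 rad/s.
Step 2 — f₀ = ω₀/(2π) = 2.322e+04 Hz.
Step 3 — Parallel Q: Q = R/(ω₀L) = 252/(1.459e+05·0.001) = 1.728.
Step 4 — Bandwidth: Δω = ω₀/Q = 8.443e+04 rad/s; BW = Δω/(2π) = 1.344e+04 Hz.

(a) f₀ = 2.322e+04 Hz  (b) Q = 1.728  (c) BW = 1.344e+04 Hz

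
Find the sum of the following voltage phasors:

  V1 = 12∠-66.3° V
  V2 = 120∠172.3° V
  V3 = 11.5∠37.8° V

Step 1 — Convert each phasor to rectangular form:
  V1 = 12·(cos(-66.3°) + j·sin(-66.3°)) = 4.823 - j10.99 V
  V2 = 120·(cos(172.3°) + j·sin(172.3°)) = -118.9 + j16.08 V
  V3 = 11.5·(cos(37.8°) + j·sin(37.8°)) = 9.087 + j7.048 V
Step 2 — Sum components: V_total = -105 + j12.14 V.
Step 3 — Convert to polar: |V_total| = 105.7 V, ∠V_total = 173.4°.

V_total = 105.7∠173.4° V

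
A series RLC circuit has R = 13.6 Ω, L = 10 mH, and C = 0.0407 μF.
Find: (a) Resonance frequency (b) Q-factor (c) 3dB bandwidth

Step 1 — Resonance condition Im(Z)=0 gives ω₀ = 1/√(LC).
Step 2 — ω₀ = 1/√(0.01·4.07e-08) = 4.957e+04 rad/s.
Step 3 — f₀ = ω₀/(2π) = 7889 Hz.
Step 4 — Series Q: Q = ω₀L/R = 4.957e+04·0.01/13.6 = 36.45.
Step 5 — 3dB bandwidth: Δω = ω₀/Q = 1360 rad/s; BW = Δω/(2π) = 216.5 Hz.

(a) f₀ = 7889 Hz  (b) Q = 36.45  (c) BW = 216.5 Hz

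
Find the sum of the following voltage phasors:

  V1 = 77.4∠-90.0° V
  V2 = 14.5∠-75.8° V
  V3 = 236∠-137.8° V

Step 1 — Convert each phasor to rectangular form:
  V1 = 77.4·(cos(-90.0°) + j·sin(-90.0°)) = 0 - j77.4 V
  V2 = 14.5·(cos(-75.8°) + j·sin(-75.8°)) = 3.557 - j14.06 V
  V3 = 236·(cos(-137.8°) + j·sin(-137.8°)) = -174.8 - j158.5 V
Step 2 — Sum components: V_total = -171.3 - j250 V.
Step 3 — Convert to polar: |V_total| = 303 V, ∠V_total = -124.4°.

V_total = 303∠-124.4° V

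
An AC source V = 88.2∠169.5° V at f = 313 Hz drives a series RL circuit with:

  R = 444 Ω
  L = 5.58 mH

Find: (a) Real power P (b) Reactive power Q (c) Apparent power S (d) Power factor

Step 1 — Angular frequency: ω = 2π·f = 2π·313 = 1967 rad/s.
Step 2 — Component impedances:
  R: Z = R = 444 Ω
  L: Z = jωL = j·1967·0.00558 = 0 + j10.97 Ω
Step 3 — Series combination: Z_total = R + L = 444 + j10.97 Ω = 444.1∠1.4° Ω.
Step 4 — Source phasor: V = 88.2∠169.5° V = -86.72 + j16.07 V.
Step 5 — Current: I = V / Z = -0.1943 + j0.041 A = 0.1986∠168.1° A.
Step 6 — Complex power: S = V·I* = 17.51 + j0.4328 VA.
Step 7 — Real power: P = Re(S) = 17.51 W.
Step 8 — Reactive power: Q = Im(S) = 0.4328 VAR.
Step 9 — Apparent power: |S| = 17.52 VA.
Step 10 — Power factor: PF = P/|S| = 0.9997 (lagging).

(a) P = 17.51 W  (b) Q = 0.4328 VAR  (c) S = 17.52 VA  (d) PF = 0.9997 (lagging)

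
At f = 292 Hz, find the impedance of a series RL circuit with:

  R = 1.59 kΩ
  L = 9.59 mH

Step 1 — Angular frequency: ω = 2π·f = 2π·292 = 1835 rad/s.
Step 2 — Component impedances:
  R: Z = R = 1590 Ω
  L: Z = jωL = j·1835·0.00959 = 0 + j17.59 Ω
Step 3 — Series combination: Z_total = R + L = 1590 + j17.59 Ω = 1590∠0.6° Ω.

Z = 1590 + j17.59 Ω = 1590∠0.6° Ω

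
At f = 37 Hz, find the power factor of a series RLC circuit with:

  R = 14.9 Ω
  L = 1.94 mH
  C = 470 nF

Step 1 — Angular frequency: ω = 2π·f = 2π·37 = 232.5 rad/s.
Step 2 — Component impedances:
  R: Z = R = 14.9 Ω
  L: Z = jωL = j·232.5·0.00194 = 0 + j0.451 Ω
  C: Z = 1/(jωC) = -j/(ω·C) = 0 - j9152 Ω
Step 3 — Series combination: Z_total = R + L + C = 14.9 - j9152 Ω = 9152∠-89.9° Ω.
Step 4 — Power factor: PF = cos(φ) = Re(Z)/|Z| = 14.9/9152 = 0.001628.
Step 5 — Type: Im(Z) = -9152 ⇒ leading (phase φ = -89.9°).

PF = 0.001628 (leading, φ = -89.9°)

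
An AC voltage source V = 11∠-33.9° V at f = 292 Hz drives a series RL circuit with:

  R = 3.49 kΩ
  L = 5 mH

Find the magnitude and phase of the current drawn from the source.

Step 1 — Angular frequency: ω = 2π·f = 2π·292 = 1835 rad/s.
Step 2 — Component impedances:
  R: Z = R = 3490 Ω
  L: Z = jωL = j·1835·0.005 = 0 + j9.173 Ω
Step 3 — Series combination: Z_total = R + L = 3490 + j9.173 Ω = 3490∠0.2° Ω.
Step 4 — Source phasor: V = 11∠-33.9° V = 9.13 - j6.135 V.
Step 5 — Ohm's law: I = V / Z_total = (9.13 - j6.135) / (3490 + j9.173) = 0.002611 - j0.001765 A.
Step 6 — Convert to polar: |I| = 0.003152 A, ∠I = -34.1°.

I = 0.003152∠-34.1° A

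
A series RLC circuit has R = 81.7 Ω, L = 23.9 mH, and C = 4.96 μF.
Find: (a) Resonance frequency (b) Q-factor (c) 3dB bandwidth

Step 1 — Resonance: ω₀ = 1/√(LC) = 1/√(0.0239·4.96e-06) = 2904 rad/s.
Step 2 — f₀ = ω₀/(2π) = 462.3 Hz.
Step 3 — Series Q: Q = ω₀L/R = 2904·0.0239/81.7 = 0.8496.
Step 4 — Bandwidth: Δω = ω₀/Q = 3418 rad/s; BW = Δω/(2π) = 544.1 Hz.

(a) f₀ = 462.3 Hz  (b) Q = 0.8496  (c) BW = 544.1 Hz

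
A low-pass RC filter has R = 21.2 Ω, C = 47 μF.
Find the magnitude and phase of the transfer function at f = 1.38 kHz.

Step 1 — Angular frequency: ω = 2π·1380 = 8671 rad/s.
Step 2 — Transfer function: H(jω) = 1/(1 + jωRC).
Step 3 — Denominator: 1 + jωRC = 1 + j·8671·21.2·4.7e-05 = 1 + j8.64.
Step 4 — H = 0.01322 - j0.1142.
Step 5 — Magnitude: |H| = 0.115 (-18.8 dB); phase: φ = -83.4°.

|H| = 0.115 (-18.8 dB), φ = -83.4°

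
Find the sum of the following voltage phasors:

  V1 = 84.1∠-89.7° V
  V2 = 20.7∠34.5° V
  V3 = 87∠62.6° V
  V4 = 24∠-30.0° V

Step 1 — Convert each phasor to rectangular form:
  V1 = 84.1·(cos(-89.7°) + j·sin(-89.7°)) = 0.4403 - j84.1 V
  V2 = 20.7·(cos(34.5°) + j·sin(34.5°)) = 17.06 + j11.72 V
  V3 = 87·(cos(62.6°) + j·sin(62.6°)) = 40.04 + j77.24 V
  V4 = 24·(cos(-30.0°) + j·sin(-30.0°)) = 20.78 - j12 V
Step 2 — Sum components: V_total = 78.32 - j7.134 V.
Step 3 — Convert to polar: |V_total| = 78.65 V, ∠V_total = -5.2°.

V_total = 78.65∠-5.2° V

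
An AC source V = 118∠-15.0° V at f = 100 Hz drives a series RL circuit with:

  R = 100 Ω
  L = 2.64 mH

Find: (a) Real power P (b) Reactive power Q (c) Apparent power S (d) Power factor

Step 1 — Angular frequency: ω = 2π·f = 2π·100 = 628.3 rad/s.
Step 2 — Component impedances:
  R: Z = R = 100 Ω
  L: Z = jωL = j·628.3·0.00264 = 0 + j1.659 Ω
Step 3 — Series combination: Z_total = R + L = 100 + j1.659 Ω = 100∠1.0° Ω.
Step 4 — Source phasor: V = 118∠-15.0° V = 114 - j30.54 V.
Step 5 — Current: I = V / Z = 1.134 - j0.3242 A = 1.18∠-16.0° A.
Step 6 — Complex power: S = V·I* = 139.2 + j2.309 VA.
Step 7 — Real power: P = Re(S) = 139.2 W.
Step 8 — Reactive power: Q = Im(S) = 2.309 VAR.
Step 9 — Apparent power: |S| = 139.2 VA.
Step 10 — Power factor: PF = P/|S| = 0.9999 (lagging).

(a) P = 139.2 W  (b) Q = 2.309 VAR  (c) S = 139.2 VA  (d) PF = 0.9999 (lagging)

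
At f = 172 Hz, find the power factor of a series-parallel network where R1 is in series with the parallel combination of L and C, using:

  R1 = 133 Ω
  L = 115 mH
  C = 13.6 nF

Step 1 — Angular frequency: ω = 2π·f = 2π·172 = 1081 rad/s.
Step 2 — Component impedances:
  R1: Z = R = 133 Ω
  L: Z = jωL = j·1081·0.115 = 0 + j124.3 Ω
  C: Z = 1/(jωC) = -j/(ω·C) = 0 - j6.804e+04 Ω
Step 3 — Parallel branch: L || C = 1/(1/L + 1/C) = 0 + j124.5 Ω.
Step 4 — Series with R1: Z_total = R1 + (L || C) = 133 + j124.5 Ω = 182.2∠43.1° Ω.
Step 5 — Power factor: PF = cos(φ) = Re(Z)/|Z| = 133/182.2 = 0.73.
Step 6 — Type: Im(Z) = 124.5 ⇒ lagging (phase φ = 43.1°).

PF = 0.73 (lagging, φ = 43.1°)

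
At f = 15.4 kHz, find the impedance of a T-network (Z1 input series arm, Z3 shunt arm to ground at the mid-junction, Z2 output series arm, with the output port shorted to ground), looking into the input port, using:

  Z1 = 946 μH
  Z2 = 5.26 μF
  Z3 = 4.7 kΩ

Step 1 — Angular frequency: ω = 2π·f = 2π·1.54e+04 = 9.676e+04 rad/s.
Step 2 — Component impedances:
  Z1: Z = jωL = j·9.676e+04·0.000946 = 0 + j91.54 Ω
  Z2: Z = 1/(jωC) = -j/(ω·C) = 0 - j1.965 Ω
  Z3: Z = R = 4700 Ω
Step 3 — With the output port shorted to ground, the output series arm Z2 runs from the junction to ground; the shunt arm Z3 also runs from the junction to ground. They appear in parallel: Z3 || Z2 = 0.0008214 - j1.965 Ω.
Step 4 — Series with input arm Z1: Z_in = Z1 + (Z3 || Z2) = 0.0008214 + j89.57 Ω = 89.57∠90.0° Ω.

Z = 0.0008214 + j89.57 Ω = 89.57∠90.0° Ω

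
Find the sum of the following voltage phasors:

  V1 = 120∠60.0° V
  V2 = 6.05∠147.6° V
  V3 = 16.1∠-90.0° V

Step 1 — Convert each phasor to rectangular form:
  V1 = 120·(cos(60.0°) + j·sin(60.0°)) = 60 + j103.9 V
  V2 = 6.05·(cos(147.6°) + j·sin(147.6°)) = -5.108 + j3.242 V
  V3 = 16.1·(cos(-90.0°) + j·sin(-90.0°)) = 0 - j16.1 V
Step 2 — Sum components: V_total = 54.89 + j91.06 V.
Step 3 — Convert to polar: |V_total| = 106.3 V, ∠V_total = 58.9°.

V_total = 106.3∠58.9° V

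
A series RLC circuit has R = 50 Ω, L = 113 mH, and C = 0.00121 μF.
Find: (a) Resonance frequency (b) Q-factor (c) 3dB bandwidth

Step 1 — Resonance: ω₀ = 1/√(LC) = 1/√(0.113·1.21e-09) = 8.552e+04 rad/s.
Step 2 — f₀ = ω₀/(2π) = 1.361e+04 Hz.
Step 3 — Series Q: Q = ω₀L/R = 8.552e+04·0.113/50 = 193.3.
Step 4 — Bandwidth: Δω = ω₀/Q = 442.5 rad/s; BW = Δω/(2π) = 70.42 Hz.

(a) f₀ = 1.361e+04 Hz  (b) Q = 193.3  (c) BW = 70.42 Hz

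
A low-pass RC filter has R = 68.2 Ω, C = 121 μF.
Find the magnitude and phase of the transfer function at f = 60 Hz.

Step 1 — Angular frequency: ω = 2π·60 = 377 rad/s.
Step 2 — Transfer function: H(jω) = 1/(1 + jωRC).
Step 3 — Denominator: 1 + jωRC = 1 + j·377·68.2·0.000121 = 1 + j3.111.
Step 4 — H = 0.09365 - j0.2913.
Step 5 — Magnitude: |H| = 0.306 (-10.3 dB); phase: φ = -72.2°.

|H| = 0.306 (-10.3 dB), φ = -72.2°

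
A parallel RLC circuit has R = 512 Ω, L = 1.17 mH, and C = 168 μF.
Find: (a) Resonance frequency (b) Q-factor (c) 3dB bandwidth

Step 1 — Resonance: ω₀ = 1/√(LC) = 1/√(0.00117·0.000168) = 2256 rad/s.
Step 2 — f₀ = ω₀/(2π) = 359 Hz.
Step 3 — Parallel Q: Q = R/(ω₀L) = 512/(2256·0.00117) = 194.
Step 4 — Bandwidth: Δω = ω₀/Q = 11.63 rad/s; BW = Δω/(2π) = 1.85 Hz.

(a) f₀ = 359 Hz  (b) Q = 194  (c) BW = 1.85 Hz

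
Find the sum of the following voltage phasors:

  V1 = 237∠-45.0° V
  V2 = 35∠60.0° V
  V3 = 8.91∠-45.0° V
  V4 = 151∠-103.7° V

Step 1 — Convert each phasor to rectangular form:
  V1 = 237·(cos(-45.0°) + j·sin(-45.0°)) = 167.6 - j167.6 V
  V2 = 35·(cos(60.0°) + j·sin(60.0°)) = 17.5 + j30.31 V
  V3 = 8.91·(cos(-45.0°) + j·sin(-45.0°)) = 6.3 - j6.3 V
  V4 = 151·(cos(-103.7°) + j·sin(-103.7°)) = -35.76 - j146.7 V
Step 2 — Sum components: V_total = 155.6 - j290.3 V.
Step 3 — Convert to polar: |V_total| = 329.4 V, ∠V_total = -61.8°.

V_total = 329.4∠-61.8° V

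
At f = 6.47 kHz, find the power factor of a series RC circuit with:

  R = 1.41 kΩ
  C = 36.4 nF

Step 1 — Angular frequency: ω = 2π·f = 2π·6470 = 4.065e+04 rad/s.
Step 2 — Component impedances:
  R: Z = R = 1410 Ω
  C: Z = 1/(jωC) = -j/(ω·C) = 0 - j675.8 Ω
Step 3 — Series combination: Z_total = R + C = 1410 - j675.8 Ω = 1564∠-25.6° Ω.
Step 4 — Power factor: PF = cos(φ) = Re(Z)/|Z| = 1410/1563.6 = 0.9018.
Step 5 — Type: Im(Z) = -675.8 ⇒ leading (phase φ = -25.6°).

PF = 0.9018 (leading, φ = -25.6°)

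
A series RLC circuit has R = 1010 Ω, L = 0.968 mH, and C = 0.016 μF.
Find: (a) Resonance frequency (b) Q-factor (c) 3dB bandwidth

Step 1 — Resonance: ω₀ = 1/√(LC) = 1/√(0.000968·1.6e-08) = 2.541e+05 rad/s.
Step 2 — f₀ = ω₀/(2π) = 4.044e+04 Hz.
Step 3 — Series Q: Q = ω₀L/R = 2.541e+05·0.000968/1010 = 0.2435.
Step 4 — Bandwidth: Δω = ω₀/Q = 1.043e+06 rad/s; BW = Δω/(2π) = 1.661e+05 Hz.

(a) f₀ = 4.044e+04 Hz  (b) Q = 0.2435  (c) BW = 1.661e+05 Hz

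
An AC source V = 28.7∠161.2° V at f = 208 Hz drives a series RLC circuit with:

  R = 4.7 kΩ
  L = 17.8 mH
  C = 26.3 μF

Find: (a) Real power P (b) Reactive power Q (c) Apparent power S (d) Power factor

Step 1 — Angular frequency: ω = 2π·f = 2π·208 = 1307 rad/s.
Step 2 — Component impedances:
  R: Z = R = 4700 Ω
  L: Z = jωL = j·1307·0.0178 = 0 + j23.26 Ω
  C: Z = 1/(jωC) = -j/(ω·C) = 0 - j29.09 Ω
Step 3 — Series combination: Z_total = R + L + C = 4700 - j5.831 Ω = 4700∠-0.1° Ω.
Step 4 — Source phasor: V = 28.7∠161.2° V = -27.17 + j9.249 V.
Step 5 — Current: I = V / Z = -0.005783 + j0.001961 A = 0.006106∠161.3° A.
Step 6 — Complex power: S = V·I* = 0.1753 - j0.0002174 VA.
Step 7 — Real power: P = Re(S) = 0.1753 W.
Step 8 — Reactive power: Q = Im(S) = -0.0002174 VAR.
Step 9 — Apparent power: |S| = 0.1753 VA.
Step 10 — Power factor: PF = P/|S| = 1 (leading).

(a) P = 0.1753 W  (b) Q = -0.0002174 VAR  (c) S = 0.1753 VA  (d) PF = 1 (leading)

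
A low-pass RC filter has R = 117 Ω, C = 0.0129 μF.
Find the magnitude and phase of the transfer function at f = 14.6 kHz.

Step 1 — Angular frequency: ω = 2π·1.46e+04 = 9.173e+04 rad/s.
Step 2 — Transfer function: H(jω) = 1/(1 + jωRC).
Step 3 — Denominator: 1 + jωRC = 1 + j·9.173e+04·117·1.29e-08 = 1 + j0.1385.
Step 4 — H = 0.9812 - j0.1359.
Step 5 — Magnitude: |H| = 0.9906 (-0.1 dB); phase: φ = -7.9°.

|H| = 0.9906 (-0.1 dB), φ = -7.9°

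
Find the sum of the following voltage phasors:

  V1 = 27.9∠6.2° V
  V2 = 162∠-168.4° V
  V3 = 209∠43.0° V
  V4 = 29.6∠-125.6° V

Step 1 — Convert each phasor to rectangular form:
  V1 = 27.9·(cos(6.2°) + j·sin(6.2°)) = 27.74 + j3.013 V
  V2 = 162·(cos(-168.4°) + j·sin(-168.4°)) = -158.7 - j32.57 V
  V3 = 209·(cos(43.0°) + j·sin(43.0°)) = 152.9 + j142.5 V
  V4 = 29.6·(cos(-125.6°) + j·sin(-125.6°)) = -17.23 - j24.07 V
Step 2 — Sum components: V_total = 4.668 + j88.91 V.
Step 3 — Convert to polar: |V_total| = 89.03 V, ∠V_total = 87.0°.

V_total = 89.03∠87.0° V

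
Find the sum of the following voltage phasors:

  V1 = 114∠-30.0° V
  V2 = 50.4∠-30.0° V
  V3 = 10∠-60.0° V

Step 1 — Convert each phasor to rectangular form:
  V1 = 114·(cos(-30.0°) + j·sin(-30.0°)) = 98.73 - j57 V
  V2 = 50.4·(cos(-30.0°) + j·sin(-30.0°)) = 43.65 - j25.2 V
  V3 = 10·(cos(-60.0°) + j·sin(-60.0°)) = 5 - j8.66 V
Step 2 — Sum components: V_total = 147.4 - j90.86 V.
Step 3 — Convert to polar: |V_total| = 173.1 V, ∠V_total = -31.7°.

V_total = 173.1∠-31.7° V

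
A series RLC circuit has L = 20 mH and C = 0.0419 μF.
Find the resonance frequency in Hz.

Step 1 — Resonance condition Im(Z)=0 gives ω₀ = 1/√(LC).
Step 2 — ω₀ = 1/√(0.02·4.19e-08) = 3.454e+04 rad/s.
Step 3 — f₀ = ω₀/(2π) = 5498 Hz.

f₀ = 5498 Hz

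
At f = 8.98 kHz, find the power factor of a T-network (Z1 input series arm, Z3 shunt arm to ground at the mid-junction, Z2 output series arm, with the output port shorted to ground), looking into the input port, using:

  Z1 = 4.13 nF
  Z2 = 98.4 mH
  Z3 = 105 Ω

Step 1 — Angular frequency: ω = 2π·f = 2π·8980 = 5.642e+04 rad/s.
Step 2 — Component impedances:
  Z1: Z = 1/(jωC) = -j/(ω·C) = 0 - j4291 Ω
  Z2: Z = jωL = j·5.642e+04·0.0984 = 0 + j5552 Ω
  Z3: Z = R = 105 Ω
Step 3 — With the output port shorted to ground, the output series arm Z2 runs from the junction to ground; the shunt arm Z3 also runs from the junction to ground. They appear in parallel: Z3 || Z2 = 105 + j1.985 Ω.
Step 4 — Series with input arm Z1: Z_in = Z1 + (Z3 || Z2) = 105 - j4289 Ω = 4291∠-88.6° Ω.
Step 5 — Power factor: PF = cos(φ) = Re(Z)/|Z| = 104.96/4290.6 = 0.02446.
Step 6 — Type: Im(Z) = -4289 ⇒ leading (phase φ = -88.6°).

PF = 0.02446 (leading, φ = -88.6°)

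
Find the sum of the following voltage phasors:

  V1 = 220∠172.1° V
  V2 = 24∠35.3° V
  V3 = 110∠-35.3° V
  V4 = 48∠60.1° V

Step 1 — Convert each phasor to rectangular form:
  V1 = 220·(cos(172.1°) + j·sin(172.1°)) = -217.9 + j30.24 V
  V2 = 24·(cos(35.3°) + j·sin(35.3°)) = 19.59 + j13.87 V
  V3 = 110·(cos(-35.3°) + j·sin(-35.3°)) = 89.78 - j63.56 V
  V4 = 48·(cos(60.1°) + j·sin(60.1°)) = 23.93 + j41.61 V
Step 2 — Sum components: V_total = -84.62 + j22.15 V.
Step 3 — Convert to polar: |V_total| = 87.47 V, ∠V_total = 165.3°.

V_total = 87.47∠165.3° V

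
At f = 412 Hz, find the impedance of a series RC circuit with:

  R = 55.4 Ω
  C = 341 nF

Step 1 — Angular frequency: ω = 2π·f = 2π·412 = 2589 rad/s.
Step 2 — Component impedances:
  R: Z = R = 55.4 Ω
  C: Z = 1/(jωC) = -j/(ω·C) = 0 - j1133 Ω
Step 3 — Series combination: Z_total = R + C = 55.4 - j1133 Ω = 1134∠-87.2° Ω.

Z = 55.4 - j1133 Ω = 1134∠-87.2° Ω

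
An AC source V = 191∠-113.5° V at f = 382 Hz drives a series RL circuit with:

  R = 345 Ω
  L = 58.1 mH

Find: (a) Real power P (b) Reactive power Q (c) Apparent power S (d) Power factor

Step 1 — Angular frequency: ω = 2π·f = 2π·382 = 2400 rad/s.
Step 2 — Component impedances:
  R: Z = R = 345 Ω
  L: Z = jωL = j·2400·0.0581 = 0 + j139.5 Ω
Step 3 — Series combination: Z_total = R + L = 345 + j139.5 Ω = 372.1∠22.0° Ω.
Step 4 — Source phasor: V = 191∠-113.5° V = -76.16 - j175.2 V.
Step 5 — Current: I = V / Z = -0.3662 - j0.3597 A = 0.5133∠-135.5° A.
Step 6 — Complex power: S = V·I* = 90.89 + j36.74 VA.
Step 7 — Real power: P = Re(S) = 90.89 W.
Step 8 — Reactive power: Q = Im(S) = 36.74 VAR.
Step 9 — Apparent power: |S| = 98.04 VA.
Step 10 — Power factor: PF = P/|S| = 0.9271 (lagging).

(a) P = 90.89 W  (b) Q = 36.74 VAR  (c) S = 98.04 VA  (d) PF = 0.9271 (lagging)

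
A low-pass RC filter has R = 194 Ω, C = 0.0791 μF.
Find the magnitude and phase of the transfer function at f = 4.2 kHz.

Step 1 — Angular frequency: ω = 2π·4200 = 2.639e+04 rad/s.
Step 2 — Transfer function: H(jω) = 1/(1 + jωRC).
Step 3 — Denominator: 1 + jωRC = 1 + j·2.639e+04·194·7.91e-08 = 1 + j0.405.
Step 4 — H = 0.8591 - j0.3479.
Step 5 — Magnitude: |H| = 0.9269 (-0.7 dB); phase: φ = -22.0°.

|H| = 0.9269 (-0.7 dB), φ = -22.0°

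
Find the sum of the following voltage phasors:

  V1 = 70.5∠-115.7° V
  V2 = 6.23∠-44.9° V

Step 1 — Convert each phasor to rectangular form:
  V1 = 70.5·(cos(-115.7°) + j·sin(-115.7°)) = -30.57 - j63.53 V
  V2 = 6.23·(cos(-44.9°) + j·sin(-44.9°)) = 4.413 - j4.398 V
Step 2 — Sum components: V_total = -26.16 - j67.92 V.
Step 3 — Convert to polar: |V_total| = 72.79 V, ∠V_total = -111.1°.

V_total = 72.79∠-111.1° V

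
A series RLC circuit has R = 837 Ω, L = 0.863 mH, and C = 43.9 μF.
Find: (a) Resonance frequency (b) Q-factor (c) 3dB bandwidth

Step 1 — Resonance condition Im(Z)=0 gives ω₀ = 1/√(LC).
Step 2 — ω₀ = 1/√(0.000863·4.39e-05) = 5138 rad/s.
Step 3 — f₀ = ω₀/(2π) = 817.7 Hz.
Step 4 — Series Q: Q = ω₀L/R = 5138·0.000863/837 = 0.005297.
Step 5 — 3dB bandwidth: Δω = ω₀/Q = 9.699e+05 rad/s; BW = Δω/(2π) = 1.544e+05 Hz.

(a) f₀ = 817.7 Hz  (b) Q = 0.005297  (c) BW = 1.544e+05 Hz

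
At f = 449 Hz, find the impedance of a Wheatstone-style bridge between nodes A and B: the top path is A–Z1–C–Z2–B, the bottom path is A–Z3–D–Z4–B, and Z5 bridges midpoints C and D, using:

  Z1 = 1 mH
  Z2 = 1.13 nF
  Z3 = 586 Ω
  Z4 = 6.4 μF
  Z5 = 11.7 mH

Step 1 — Angular frequency: ω = 2π·f = 2π·449 = 2821 rad/s.
Step 2 — Component impedances:
  Z1: Z = jωL = j·2821·0.001 = 0 + j2.821 Ω
  Z2: Z = 1/(jωC) = -j/(ω·C) = 0 - j3.137e+05 Ω
  Z3: Z = R = 586 Ω
  Z4: Z = 1/(jωC) = -j/(ω·C) = 0 - j55.39 Ω
  Z5: Z = jωL = j·2821·0.0117 = 0 + j33.01 Ω
Step 3 — Bridge requires nodal analysis (the Z5 bridge couples midpoints C and D, so the two paths cannot be reduced to a simple series/parallel combination). Setting node B to ground and injecting 1 A at node A, the 3-node admittance system at A, C, D solves to V_A = Z_AB = 2.182 - j19.69 Ω = 19.81∠-83.7° Ω.

Z = 2.182 - j19.69 Ω = 19.81∠-83.7° Ω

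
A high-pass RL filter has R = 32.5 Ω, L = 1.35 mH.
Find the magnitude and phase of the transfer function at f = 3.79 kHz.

Step 1 — Angular frequency: ω = 2π·3790 = 2.381e+04 rad/s.
Step 2 — Transfer function: H(jω) = jωL/(R + jωL).
Step 3 — Numerator jωL = j·32.15; denominator R + jωL = 32.5 + j32.15.
Step 4 — H = 0.4946 + j0.5.
Step 5 — Magnitude: |H| = 0.7032 (-3.1 dB); phase: φ = 45.3°.

|H| = 0.7032 (-3.1 dB), φ = 45.3°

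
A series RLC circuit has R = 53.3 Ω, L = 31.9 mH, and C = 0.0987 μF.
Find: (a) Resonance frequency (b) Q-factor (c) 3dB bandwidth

Step 1 — Resonance: ω₀ = 1/√(LC) = 1/√(0.0319·9.87e-08) = 1.782e+04 rad/s.
Step 2 — f₀ = ω₀/(2π) = 2836 Hz.
Step 3 — Series Q: Q = ω₀L/R = 1.782e+04·0.0319/53.3 = 10.67.
Step 4 — Bandwidth: Δω = ω₀/Q = 1671 rad/s; BW = Δω/(2π) = 265.9 Hz.

(a) f₀ = 2836 Hz  (b) Q = 10.67  (c) BW = 265.9 Hz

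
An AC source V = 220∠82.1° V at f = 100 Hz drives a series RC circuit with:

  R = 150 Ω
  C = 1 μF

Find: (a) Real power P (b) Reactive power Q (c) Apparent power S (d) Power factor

Step 1 — Angular frequency: ω = 2π·f = 2π·100 = 628.3 rad/s.
Step 2 — Component impedances:
  R: Z = R = 150 Ω
  C: Z = 1/(jωC) = -j/(ω·C) = 0 - j1592 Ω
Step 3 — Series combination: Z_total = R + C = 150 - j1592 Ω = 1599∠-84.6° Ω.
Step 4 — Source phasor: V = 220∠82.1° V = 30.24 + j217.9 V.
Step 5 — Current: I = V / Z = -0.1339 + j0.03162 A = 0.1376∠166.7° A.
Step 6 — Complex power: S = V·I* = 2.841 - j30.14 VA.
Step 7 — Real power: P = Re(S) = 2.841 W.
Step 8 — Reactive power: Q = Im(S) = -30.14 VAR.
Step 9 — Apparent power: |S| = 30.28 VA.
Step 10 — Power factor: PF = P/|S| = 0.09383 (leading).

(a) P = 2.841 W  (b) Q = -30.14 VAR  (c) S = 30.28 VA  (d) PF = 0.09383 (leading)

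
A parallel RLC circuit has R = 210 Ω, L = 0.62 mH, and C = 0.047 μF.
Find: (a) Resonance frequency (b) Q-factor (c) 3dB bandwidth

Step 1 — Resonance: ω₀ = 1/√(LC) = 1/√(0.00062·4.7e-08) = 1.852e+05 rad/s.
Step 2 — f₀ = ω₀/(2π) = 2.948e+04 Hz.
Step 3 — Parallel Q: Q = R/(ω₀L) = 210/(1.852e+05·0.00062) = 1.828.
Step 4 — Bandwidth: Δω = ω₀/Q = 1.013e+05 rad/s; BW = Δω/(2π) = 1.613e+04 Hz.

(a) f₀ = 2.948e+04 Hz  (b) Q = 1.828  (c) BW = 1.613e+04 Hz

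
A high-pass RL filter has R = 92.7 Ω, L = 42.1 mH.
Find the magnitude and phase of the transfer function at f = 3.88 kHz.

Step 1 — Angular frequency: ω = 2π·3880 = 2.438e+04 rad/s.
Step 2 — Transfer function: H(jω) = jωL/(R + jωL).
Step 3 — Numerator jωL = j·1026; denominator R + jωL = 92.7 + j1026.
Step 4 — H = 0.9919 + j0.08959.
Step 5 — Magnitude: |H| = 0.9959 (-0.0 dB); phase: φ = 5.2°.

|H| = 0.9959 (-0.0 dB), φ = 5.2°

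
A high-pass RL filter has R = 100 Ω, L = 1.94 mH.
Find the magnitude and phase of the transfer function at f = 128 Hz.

Step 1 — Angular frequency: ω = 2π·128 = 804.2 rad/s.
Step 2 — Transfer function: H(jω) = jωL/(R + jωL).
Step 3 — Numerator jωL = j·1.56; denominator R + jωL = 100 + j1.56.
Step 4 — H = 0.0002434 + j0.0156.
Step 5 — Magnitude: |H| = 0.0156 (-36.1 dB); phase: φ = 89.1°.

|H| = 0.0156 (-36.1 dB), φ = 89.1°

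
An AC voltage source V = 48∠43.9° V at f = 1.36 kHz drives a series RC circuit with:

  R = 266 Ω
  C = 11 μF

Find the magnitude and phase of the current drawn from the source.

Step 1 — Angular frequency: ω = 2π·f = 2π·1360 = 8545 rad/s.
Step 2 — Component impedances:
  R: Z = R = 266 Ω
  C: Z = 1/(jωC) = -j/(ω·C) = 0 - j10.64 Ω
Step 3 — Series combination: Z_total = R + C = 266 - j10.64 Ω = 266.2∠-2.3° Ω.
Step 4 — Source phasor: V = 48∠43.9° V = 34.59 + j33.28 V.
Step 5 — Ohm's law: I = V / Z_total = (34.59 + j33.28) / (266 - j10.64) = 0.1248 + j0.1301 A.
Step 6 — Convert to polar: |I| = 0.1803 A, ∠I = 46.2°.

I = 0.1803∠46.2° A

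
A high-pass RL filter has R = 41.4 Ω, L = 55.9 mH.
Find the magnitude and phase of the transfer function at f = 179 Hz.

Step 1 — Angular frequency: ω = 2π·179 = 1125 rad/s.
Step 2 — Transfer function: H(jω) = jωL/(R + jωL).
Step 3 — Numerator jωL = j·62.87; denominator R + jωL = 41.4 + j62.87.
Step 4 — H = 0.6975 + j0.4593.
Step 5 — Magnitude: |H| = 0.8352 (-1.6 dB); phase: φ = 33.4°.

|H| = 0.8352 (-1.6 dB), φ = 33.4°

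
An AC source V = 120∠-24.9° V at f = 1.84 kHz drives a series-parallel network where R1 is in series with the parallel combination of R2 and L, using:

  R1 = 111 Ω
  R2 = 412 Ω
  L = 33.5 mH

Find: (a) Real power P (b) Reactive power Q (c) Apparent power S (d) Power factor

Step 1 — Angular frequency: ω = 2π·f = 2π·1840 = 1.156e+04 rad/s.
Step 2 — Component impedances:
  R1: Z = R = 111 Ω
  R2: Z = R = 412 Ω
  L: Z = jωL = j·1.156e+04·0.0335 = 0 + j387.3 Ω
Step 3 — Parallel branch: R2 || L = 1/(1/R2 + 1/L) = 193.3 + j205.6 Ω.
Step 4 — Series with R1: Z_total = R1 + (R2 || L) = 304.3 + j205.6 Ω = 367.2∠34.0° Ω.
Step 5 — Source phasor: V = 120∠-24.9° V = 108.8 - j50.52 V.
Step 6 — Current: I = V / Z = 0.1686 - j0.2799 A = 0.3268∠-58.9° A.
Step 7 — Complex power: S = V·I* = 32.49 + j21.95 VA.
Step 8 — Real power: P = Re(S) = 32.49 W.
Step 9 — Reactive power: Q = Im(S) = 21.95 VAR.
Step 10 — Apparent power: |S| = 39.21 VA.
Step 11 — Power factor: PF = P/|S| = 0.8286 (lagging).

(a) P = 32.49 W  (b) Q = 21.95 VAR  (c) S = 39.21 VA  (d) PF = 0.8286 (lagging)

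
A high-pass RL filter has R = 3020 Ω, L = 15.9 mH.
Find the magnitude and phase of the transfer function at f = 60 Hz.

Step 1 — Angular frequency: ω = 2π·60 = 377 rad/s.
Step 2 — Transfer function: H(jω) = jωL/(R + jωL).
Step 3 — Numerator jωL = j·5.994; denominator R + jωL = 3020 + j5.994.
Step 4 — H = 3.939e-06 + j0.001985.
Step 5 — Magnitude: |H| = 0.001985 (-54.0 dB); phase: φ = 89.9°.

|H| = 0.001985 (-54.0 dB), φ = 89.9°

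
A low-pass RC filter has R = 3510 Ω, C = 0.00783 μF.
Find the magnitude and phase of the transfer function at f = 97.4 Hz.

Step 1 — Angular frequency: ω = 2π·97.4 = 612 rad/s.
Step 2 — Transfer function: H(jω) = 1/(1 + jωRC).
Step 3 — Denominator: 1 + jωRC = 1 + j·612·3510·7.83e-09 = 1 + j0.01682.
Step 4 — H = 0.9997 - j0.01681.
Step 5 — Magnitude: |H| = 0.9999 (-0.0 dB); phase: φ = -1.0°.

|H| = 0.9999 (-0.0 dB), φ = -1.0°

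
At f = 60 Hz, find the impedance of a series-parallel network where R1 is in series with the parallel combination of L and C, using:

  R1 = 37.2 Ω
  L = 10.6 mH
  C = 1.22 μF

Step 1 — Angular frequency: ω = 2π·f = 2π·60 = 377 rad/s.
Step 2 — Component impedances:
  R1: Z = R = 37.2 Ω
  L: Z = jωL = j·377·0.0106 = 0 + j3.996 Ω
  C: Z = 1/(jωC) = -j/(ω·C) = 0 - j2174 Ω
Step 3 — Parallel branch: L || C = 1/(1/L + 1/C) = 0 + j4.003 Ω.
Step 4 — Series with R1: Z_total = R1 + (L || C) = 37.2 + j4.003 Ω = 37.41∠6.1° Ω.

Z = 37.2 + j4.003 Ω = 37.41∠6.1° Ω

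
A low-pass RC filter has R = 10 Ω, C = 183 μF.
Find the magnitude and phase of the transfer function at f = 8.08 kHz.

Step 1 — Angular frequency: ω = 2π·8080 = 5.077e+04 rad/s.
Step 2 — Transfer function: H(jω) = 1/(1 + jωRC).
Step 3 — Denominator: 1 + jωRC = 1 + j·5.077e+04·10·0.000183 = 1 + j92.91.
Step 4 — H = 0.0001158 - j0.01076.
Step 5 — Magnitude: |H| = 0.01076 (-39.4 dB); phase: φ = -89.4°.

|H| = 0.01076 (-39.4 dB), φ = -89.4°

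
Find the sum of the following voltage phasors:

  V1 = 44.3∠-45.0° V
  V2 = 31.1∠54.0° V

Step 1 — Convert each phasor to rectangular form:
  V1 = 44.3·(cos(-45.0°) + j·sin(-45.0°)) = 31.32 - j31.32 V
  V2 = 31.1·(cos(54.0°) + j·sin(54.0°)) = 18.28 + j25.16 V
Step 2 — Sum components: V_total = 49.6 - j6.164 V.
Step 3 — Convert to polar: |V_total| = 49.99 V, ∠V_total = -7.1°.

V_total = 49.99∠-7.1° V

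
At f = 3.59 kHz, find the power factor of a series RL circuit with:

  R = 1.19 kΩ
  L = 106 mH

Step 1 — Angular frequency: ω = 2π·f = 2π·3590 = 2.256e+04 rad/s.
Step 2 — Component impedances:
  R: Z = R = 1190 Ω
  L: Z = jωL = j·2.256e+04·0.106 = 0 + j2391 Ω
Step 3 — Series combination: Z_total = R + L = 1190 + j2391 Ω = 2671∠63.5° Ω.
Step 4 — Power factor: PF = cos(φ) = Re(Z)/|Z| = 1190/2670.8 = 0.4456.
Step 5 — Type: Im(Z) = 2391 ⇒ lagging (phase φ = 63.5°).

PF = 0.4456 (lagging, φ = 63.5°)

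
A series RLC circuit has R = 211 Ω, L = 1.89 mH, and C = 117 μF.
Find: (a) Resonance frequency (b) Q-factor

Step 1 — Resonance condition Im(Z)=0 gives ω₀ = 1/√(LC).
Step 2 — ω₀ = 1/√(0.00189·0.000117) = 2127 rad/s.
Step 3 — f₀ = ω₀/(2π) = 338.5 Hz.
Step 4 — Series Q: Q = ω₀L/R = 2127·0.00189/211 = 0.01905.

(a) f₀ = 338.5 Hz  (b) Q = 0.01905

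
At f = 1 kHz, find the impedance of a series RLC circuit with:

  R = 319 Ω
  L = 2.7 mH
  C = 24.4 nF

Step 1 — Angular frequency: ω = 2π·f = 2π·1000 = 6283 rad/s.
Step 2 — Component impedances:
  R: Z = R = 319 Ω
  L: Z = jωL = j·6283·0.0027 = 0 + j16.96 Ω
  C: Z = 1/(jωC) = -j/(ω·C) = 0 - j6523 Ω
Step 3 — Series combination: Z_total = R + L + C = 319 - j6506 Ω = 6514∠-87.2° Ω.

Z = 319 - j6506 Ω = 6514∠-87.2° Ω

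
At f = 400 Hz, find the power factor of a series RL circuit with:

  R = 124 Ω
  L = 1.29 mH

Step 1 — Angular frequency: ω = 2π·f = 2π·400 = 2513 rad/s.
Step 2 — Component impedances:
  R: Z = R = 124 Ω
  L: Z = jωL = j·2513·0.00129 = 0 + j3.242 Ω
Step 3 — Series combination: Z_total = R + L = 124 + j3.242 Ω = 124∠1.5° Ω.
Step 4 — Power factor: PF = cos(φ) = Re(Z)/|Z| = 124/124.04 = 0.9997.
Step 5 — Type: Im(Z) = 3.242 ⇒ lagging (phase φ = 1.5°).

PF = 0.9997 (lagging, φ = 1.5°)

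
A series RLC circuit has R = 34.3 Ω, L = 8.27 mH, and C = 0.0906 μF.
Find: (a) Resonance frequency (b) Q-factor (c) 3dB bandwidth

Step 1 — Resonance condition Im(Z)=0 gives ω₀ = 1/√(LC).
Step 2 — ω₀ = 1/√(0.00827·9.06e-08) = 3.653e+04 rad/s.
Step 3 — f₀ = ω₀/(2π) = 5814 Hz.
Step 4 — Series Q: Q = ω₀L/R = 3.653e+04·0.00827/34.3 = 8.808.
Step 5 — 3dB bandwidth: Δω = ω₀/Q = 4148 rad/s; BW = Δω/(2π) = 660.1 Hz.

(a) f₀ = 5814 Hz  (b) Q = 8.808  (c) BW = 660.1 Hz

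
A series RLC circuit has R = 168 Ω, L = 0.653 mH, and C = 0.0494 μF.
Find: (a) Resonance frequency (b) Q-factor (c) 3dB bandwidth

Step 1 — Resonance: ω₀ = 1/√(LC) = 1/√(0.000653·4.94e-08) = 1.761e+05 rad/s.
Step 2 — f₀ = ω₀/(2π) = 2.802e+04 Hz.
Step 3 — Series Q: Q = ω₀L/R = 1.761e+05·0.000653/168 = 0.6844.
Step 4 — Bandwidth: Δω = ω₀/Q = 2.573e+05 rad/s; BW = Δω/(2π) = 4.095e+04 Hz.

(a) f₀ = 2.802e+04 Hz  (b) Q = 0.6844  (c) BW = 4.095e+04 Hz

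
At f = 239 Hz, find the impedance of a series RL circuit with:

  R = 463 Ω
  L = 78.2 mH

Step 1 — Angular frequency: ω = 2π·f = 2π·239 = 1502 rad/s.
Step 2 — Component impedances:
  R: Z = R = 463 Ω
  L: Z = jωL = j·1502·0.0782 = 0 + j117.4 Ω
Step 3 — Series combination: Z_total = R + L = 463 + j117.4 Ω = 477.7∠14.2° Ω.

Z = 463 + j117.4 Ω = 477.7∠14.2° Ω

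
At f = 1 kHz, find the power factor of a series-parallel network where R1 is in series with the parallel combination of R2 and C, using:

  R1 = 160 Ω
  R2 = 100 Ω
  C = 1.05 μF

Step 1 — Angular frequency: ω = 2π·f = 2π·1000 = 6283 rad/s.
Step 2 — Component impedances:
  R1: Z = R = 160 Ω
  R2: Z = R = 100 Ω
  C: Z = 1/(jωC) = -j/(ω·C) = 0 - j151.6 Ω
Step 3 — Parallel branch: R2 || C = 1/(1/R2 + 1/C) = 69.67 - j45.97 Ω.
Step 4 — Series with R1: Z_total = R1 + (R2 || C) = 229.7 - j45.97 Ω = 234.2∠-11.3° Ω.
Step 5 — Power factor: PF = cos(φ) = Re(Z)/|Z| = 229.674/234.229 = 0.9806.
Step 6 — Type: Im(Z) = -45.97 ⇒ leading (phase φ = -11.3°).

PF = 0.9806 (leading, φ = -11.3°)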